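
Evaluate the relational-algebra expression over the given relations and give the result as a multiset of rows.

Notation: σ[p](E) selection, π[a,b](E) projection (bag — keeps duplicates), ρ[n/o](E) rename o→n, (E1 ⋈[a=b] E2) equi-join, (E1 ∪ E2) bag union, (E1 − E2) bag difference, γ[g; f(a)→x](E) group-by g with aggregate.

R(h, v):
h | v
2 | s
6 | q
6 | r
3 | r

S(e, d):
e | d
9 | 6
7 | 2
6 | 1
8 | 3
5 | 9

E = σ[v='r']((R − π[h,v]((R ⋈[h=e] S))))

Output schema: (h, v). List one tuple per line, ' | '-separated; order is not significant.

Per-node cardinality:
  R → 4
  R → 4
  S → 5
  (R ⋈[h=e] S) → 2
  π[h,v]((R ⋈[h=e] S)) → 2
  (R − π[h,v]((R ⋈[h=e] S))) → 2
  σ[v='r']((R − π[h,v]((R ⋈[h=e] S)))) → 1

== RESULT ==
h | v
3 | r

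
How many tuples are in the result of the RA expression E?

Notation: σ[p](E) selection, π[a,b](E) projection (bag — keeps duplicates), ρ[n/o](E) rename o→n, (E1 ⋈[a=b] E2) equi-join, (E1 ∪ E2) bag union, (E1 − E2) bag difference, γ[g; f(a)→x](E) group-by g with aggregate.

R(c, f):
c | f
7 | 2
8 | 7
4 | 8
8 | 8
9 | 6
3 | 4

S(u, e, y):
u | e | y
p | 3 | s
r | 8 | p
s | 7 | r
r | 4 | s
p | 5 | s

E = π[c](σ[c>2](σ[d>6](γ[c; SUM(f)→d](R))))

Subexpression sizes:
  R → 6
  γ[c; SUM(f)→d](R) → 5
  σ[d>6](γ[c; SUM(f)→d](R)) → 2
  σ[c>2](σ[d>6](γ[c; SUM(f)→d](R))) → 2
  π[c](σ[c>2](σ[d>6](γ[c; SUM(f)→d](R)))) → 2

|E| = 2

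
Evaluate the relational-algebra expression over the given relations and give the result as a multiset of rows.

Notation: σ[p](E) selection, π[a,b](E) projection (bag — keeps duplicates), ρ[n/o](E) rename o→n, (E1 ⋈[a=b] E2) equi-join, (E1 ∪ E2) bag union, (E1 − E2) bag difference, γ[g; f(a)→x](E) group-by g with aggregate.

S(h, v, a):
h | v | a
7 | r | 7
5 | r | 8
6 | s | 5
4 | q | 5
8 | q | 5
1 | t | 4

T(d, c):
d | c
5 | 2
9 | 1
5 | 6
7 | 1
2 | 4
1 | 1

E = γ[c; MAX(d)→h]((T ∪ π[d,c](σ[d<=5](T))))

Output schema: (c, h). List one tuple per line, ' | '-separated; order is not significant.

Stepwise |·|:
  T → 6
  T → 6
  σ[d<=5](T) → 4
  π[d,c](σ[d<=5](T)) → 4
  (T ∪ π[d,c](σ[d<=5](T))) → 10
  γ[c; MAX(d)→h]((T ∪ π[d,c](σ[d<=5](T)))) → 4

== RESULT ==
c | h
1 | 9
2 | 5
4 | 2
6 | 5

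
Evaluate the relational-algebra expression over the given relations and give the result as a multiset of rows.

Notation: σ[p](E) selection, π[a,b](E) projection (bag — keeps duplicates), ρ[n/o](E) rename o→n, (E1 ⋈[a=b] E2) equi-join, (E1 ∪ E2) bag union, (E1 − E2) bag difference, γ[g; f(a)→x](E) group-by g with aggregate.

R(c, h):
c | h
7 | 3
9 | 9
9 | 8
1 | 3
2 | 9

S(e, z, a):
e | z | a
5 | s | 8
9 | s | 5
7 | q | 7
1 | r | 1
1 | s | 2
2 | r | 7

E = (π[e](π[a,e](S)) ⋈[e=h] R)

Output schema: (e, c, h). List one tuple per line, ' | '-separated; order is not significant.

Stepwise |·|:
  S → 6
  π[a,e](S) → 6
  π[e](π[a,e](S)) → 6
  R → 5
  (π[e](π[a,e](S)) ⋈[e=h] R) → 2

== RESULT ==
e | c | h
9 | 2 | 9
9 | 9 | 9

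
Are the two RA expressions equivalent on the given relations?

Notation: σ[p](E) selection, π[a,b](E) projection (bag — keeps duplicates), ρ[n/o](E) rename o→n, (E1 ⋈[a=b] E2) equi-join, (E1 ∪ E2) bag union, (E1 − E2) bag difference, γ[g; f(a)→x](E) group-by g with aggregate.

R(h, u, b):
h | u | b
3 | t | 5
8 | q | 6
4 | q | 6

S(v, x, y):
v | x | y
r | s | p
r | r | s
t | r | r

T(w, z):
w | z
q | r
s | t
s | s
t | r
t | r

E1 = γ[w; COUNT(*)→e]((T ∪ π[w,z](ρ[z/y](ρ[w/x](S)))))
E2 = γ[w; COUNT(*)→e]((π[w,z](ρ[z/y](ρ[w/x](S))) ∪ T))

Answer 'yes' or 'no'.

E1 subexpression sizes:
  T → 5
  S → 3
  ρ[w/x](S) → 3
  ρ[z/y](ρ[w/x](S)) → 3
  π[w,z](ρ[z/y](ρ[w/x](S))) → 3
  (T ∪ π[w,z](ρ[z/y](ρ[w/x](S)))) → 8
  γ[w; COUNT(*)→e]((T ∪ π[w,z](ρ[z/y](ρ[w/x](S))))) → 4
E2 subexpression sizes:
  S → 3
  ρ[w/x](S) → 3
  ρ[z/y](ρ[w/x](S)) → 3
  π[w,z](ρ[z/y](ρ[w/x](S))) → 3
  T → 5
  (π[w,z](ρ[z/y](ρ[w/x](S))) ∪ T) → 8
  γ[w; COUNT(*)→e]((π[w,z](ρ[z/y](ρ[w/x](S))) ∪ T)) → 4

E1 and E2 produce the same multiset:
w | e
q | 1
r | 2
s | 3
t | 2

yes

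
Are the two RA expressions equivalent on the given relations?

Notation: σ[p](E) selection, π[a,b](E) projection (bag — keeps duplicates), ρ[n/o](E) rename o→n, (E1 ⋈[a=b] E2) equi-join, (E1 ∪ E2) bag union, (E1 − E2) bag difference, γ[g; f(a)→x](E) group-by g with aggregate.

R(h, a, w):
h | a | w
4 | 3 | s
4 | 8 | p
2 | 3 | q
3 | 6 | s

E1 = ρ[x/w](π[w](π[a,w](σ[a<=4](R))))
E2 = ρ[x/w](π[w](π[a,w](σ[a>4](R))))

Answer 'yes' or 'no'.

E1 stepwise |·|:
  R → 4
  σ[a<=4](R) → 2
  π[a,w](σ[a<=4](R)) → 2
  π[w](π[a,w](σ[a<=4](R))) → 2
  ρ[x/w](π[w](π[a,w](σ[a<=4](R)))) → 2
E2 stepwise |·|:
  R → 4
  σ[a>4](R) → 2
  π[a,w](σ[a>4](R)) → 2
  π[w](π[a,w](σ[a>4](R))) → 2
  ρ[x/w](π[w](π[a,w](σ[a>4](R)))) → 2

E1 result:
x
q
s
E2 result:
x
p
s
Witness: ('p',) appears 0× in E1 but 1× in E2.

no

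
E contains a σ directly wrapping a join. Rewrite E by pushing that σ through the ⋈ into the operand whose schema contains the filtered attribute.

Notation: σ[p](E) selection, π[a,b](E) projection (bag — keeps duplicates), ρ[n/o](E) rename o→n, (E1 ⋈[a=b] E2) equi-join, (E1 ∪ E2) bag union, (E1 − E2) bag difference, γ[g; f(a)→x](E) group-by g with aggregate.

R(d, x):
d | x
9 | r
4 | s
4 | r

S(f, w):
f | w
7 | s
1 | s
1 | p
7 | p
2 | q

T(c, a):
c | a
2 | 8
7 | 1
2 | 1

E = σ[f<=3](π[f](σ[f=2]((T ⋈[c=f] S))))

σ filters on f, owned by the right side.
E' = σ[f<=3](π[f]((T ⋈[c=f] σ[f=2](S))))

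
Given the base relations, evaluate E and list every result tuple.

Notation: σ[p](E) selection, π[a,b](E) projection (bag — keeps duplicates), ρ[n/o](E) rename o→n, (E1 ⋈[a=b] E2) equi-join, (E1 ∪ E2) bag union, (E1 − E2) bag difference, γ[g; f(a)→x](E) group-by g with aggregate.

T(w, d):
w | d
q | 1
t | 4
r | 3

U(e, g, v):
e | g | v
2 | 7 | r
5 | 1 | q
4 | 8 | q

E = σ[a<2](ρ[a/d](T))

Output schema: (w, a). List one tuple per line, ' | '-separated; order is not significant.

Per-node cardinality:
  T → 3
  ρ[a/d](T) → 3
  σ[a<2](ρ[a/d](T)) → 1

== RESULT ==
w | a
q | 1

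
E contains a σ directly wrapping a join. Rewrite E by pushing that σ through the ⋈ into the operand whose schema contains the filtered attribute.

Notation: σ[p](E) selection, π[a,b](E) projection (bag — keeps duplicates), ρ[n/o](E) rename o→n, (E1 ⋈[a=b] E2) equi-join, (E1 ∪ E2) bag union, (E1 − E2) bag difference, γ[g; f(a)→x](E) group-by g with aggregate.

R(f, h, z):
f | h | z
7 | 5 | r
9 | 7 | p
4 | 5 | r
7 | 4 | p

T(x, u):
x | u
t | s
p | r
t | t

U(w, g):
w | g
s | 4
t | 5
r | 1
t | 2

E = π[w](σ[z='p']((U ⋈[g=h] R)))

σ filters on z, owned by the right side.
E' = π[w]((U ⋈[g=h] σ[z='p'](R)))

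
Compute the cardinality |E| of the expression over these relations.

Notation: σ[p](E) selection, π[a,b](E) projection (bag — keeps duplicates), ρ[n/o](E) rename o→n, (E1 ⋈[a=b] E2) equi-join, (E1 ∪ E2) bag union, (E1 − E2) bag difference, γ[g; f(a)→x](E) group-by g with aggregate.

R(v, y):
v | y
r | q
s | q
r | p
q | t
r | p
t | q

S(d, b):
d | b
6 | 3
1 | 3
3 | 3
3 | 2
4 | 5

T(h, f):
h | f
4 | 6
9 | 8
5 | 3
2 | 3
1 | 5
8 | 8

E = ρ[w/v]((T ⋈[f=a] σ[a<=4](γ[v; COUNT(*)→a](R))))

Stepwise |·|:
  T → 6
  R → 6
  γ[v; COUNT(*)→a](R) → 4
  σ[a<=4](γ[v; COUNT(*)→a](R)) → 4
  (T ⋈[f=a] σ[a<=4](γ[v; COUNT(*)→a](R))) → 2
  ρ[w/v]((T ⋈[f=a] σ[a<=4](γ[v; COUNT(*)→a](R)))) → 2

|E| = 2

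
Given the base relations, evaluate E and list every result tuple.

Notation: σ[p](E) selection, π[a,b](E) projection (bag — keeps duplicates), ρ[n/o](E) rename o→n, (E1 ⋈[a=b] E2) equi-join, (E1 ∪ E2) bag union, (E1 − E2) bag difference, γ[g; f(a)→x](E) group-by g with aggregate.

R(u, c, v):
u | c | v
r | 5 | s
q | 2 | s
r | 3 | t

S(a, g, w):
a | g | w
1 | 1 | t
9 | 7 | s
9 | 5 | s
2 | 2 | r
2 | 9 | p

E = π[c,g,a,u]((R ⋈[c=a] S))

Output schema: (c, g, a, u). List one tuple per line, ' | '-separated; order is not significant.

Stepwise |·|:
  R → 3
  S → 5
  (R ⋈[c=a] S) → 2
  π[c,g,a,u]((R ⋈[c=a] S)) → 2

== RESULT ==
c | g | a | u
2 | 2 | 2 | q
2 | 9 | 2 | q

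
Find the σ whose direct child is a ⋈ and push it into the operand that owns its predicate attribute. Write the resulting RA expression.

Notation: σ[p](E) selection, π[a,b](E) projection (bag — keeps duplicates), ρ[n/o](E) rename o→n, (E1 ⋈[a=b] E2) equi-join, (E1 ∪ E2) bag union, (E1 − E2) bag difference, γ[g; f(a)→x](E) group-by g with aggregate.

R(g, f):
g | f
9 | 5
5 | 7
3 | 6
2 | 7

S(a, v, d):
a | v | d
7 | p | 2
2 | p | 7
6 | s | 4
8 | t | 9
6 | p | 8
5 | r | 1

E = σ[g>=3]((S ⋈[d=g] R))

σ filters on g, owned by the right side.
E' = (S ⋈[d=g] σ[g>=3](R))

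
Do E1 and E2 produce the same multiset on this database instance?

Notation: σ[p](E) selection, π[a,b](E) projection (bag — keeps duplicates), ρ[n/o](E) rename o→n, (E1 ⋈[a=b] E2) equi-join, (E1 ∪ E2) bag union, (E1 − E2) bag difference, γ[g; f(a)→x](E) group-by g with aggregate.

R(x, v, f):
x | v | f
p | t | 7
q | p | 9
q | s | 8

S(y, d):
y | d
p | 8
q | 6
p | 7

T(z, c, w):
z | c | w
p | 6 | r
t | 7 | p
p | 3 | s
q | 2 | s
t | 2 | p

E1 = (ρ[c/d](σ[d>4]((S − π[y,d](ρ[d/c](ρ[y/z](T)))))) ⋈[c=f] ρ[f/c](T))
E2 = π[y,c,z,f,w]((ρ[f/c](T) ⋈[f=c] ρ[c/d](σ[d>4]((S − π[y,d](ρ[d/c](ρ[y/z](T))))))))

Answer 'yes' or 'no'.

E1 per-node cardinality:
  S → 3
  T → 5
  ρ[y/z](T) → 5
  ρ[d/c](ρ[y/z](T)) → 5
  π[y,d](ρ[d/c](ρ[y/z](T))) → 5
  (S − π[y,d](ρ[d/c](ρ[y/z](T)))) → 3
  σ[d>4]((S − π[y,d](ρ[d/c](ρ[y/z](T))))) → 3
  ρ[c/d](σ[d>4]((S − π[y,d](ρ[d/c](ρ[y/z](T)))))) → 3
  T → 5
  ρ[f/c](T) → 5
  (ρ[c/d](σ[d>4]((S − π[y,d](ρ[d/c](ρ[y/z](T)))))) ⋈[c=f] ρ[f/c](T)) → 2
E2 per-node cardinality:
  T → 5
  ρ[f/c](T) → 5
  S → 3
  T → 5
  ρ[y/z](T) → 5
  ρ[d/c](ρ[y/z](T)) → 5
  π[y,d](ρ[d/c](ρ[y/z](T))) → 5
  (S − π[y,d](ρ[d/c](ρ[y/z](T)))) → 3
  σ[d>4]((S − π[y,d](ρ[d/c](ρ[y/z](T))))) → 3
  ρ[c/d](σ[d>4]((S − π[y,d](ρ[d/c](ρ[y/z](T)))))) → 3
  (ρ[f/c](T) ⋈[f=c] ρ[c/d](σ[d>4]((S − π[y,d](ρ[d/c](ρ[y/z](T))))))) → 2
  π[y,c,z,f,w]((ρ[f/c](T) ⋈[f=c] ρ[c/d](σ[d>4]((S − π[y,d](ρ[d/c](ρ[y/z](T)))))))) → 2

E1 and E2 produce the same multiset:
y | c | z | f | w
p | 7 | t | 7 | p
q | 6 | p | 6 | r

yes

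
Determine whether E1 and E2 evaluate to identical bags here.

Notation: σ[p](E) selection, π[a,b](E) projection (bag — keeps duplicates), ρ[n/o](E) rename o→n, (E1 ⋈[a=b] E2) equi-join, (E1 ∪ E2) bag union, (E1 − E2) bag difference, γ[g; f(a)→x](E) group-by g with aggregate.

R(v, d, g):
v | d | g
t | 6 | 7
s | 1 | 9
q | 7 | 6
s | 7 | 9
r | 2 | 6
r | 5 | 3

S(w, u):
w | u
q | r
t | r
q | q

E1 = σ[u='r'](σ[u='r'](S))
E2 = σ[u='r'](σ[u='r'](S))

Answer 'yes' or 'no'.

E1 stepwise |·|:
  S → 3
  σ[u='r'](S) → 2
  σ[u='r'](σ[u='r'](S)) → 2
E2 stepwise |·|:
  S → 3
  σ[u='r'](S) → 2
  σ[u='r'](σ[u='r'](S)) → 2

E1 and E2 produce the same multiset:
w | u
q | r
t | r

yes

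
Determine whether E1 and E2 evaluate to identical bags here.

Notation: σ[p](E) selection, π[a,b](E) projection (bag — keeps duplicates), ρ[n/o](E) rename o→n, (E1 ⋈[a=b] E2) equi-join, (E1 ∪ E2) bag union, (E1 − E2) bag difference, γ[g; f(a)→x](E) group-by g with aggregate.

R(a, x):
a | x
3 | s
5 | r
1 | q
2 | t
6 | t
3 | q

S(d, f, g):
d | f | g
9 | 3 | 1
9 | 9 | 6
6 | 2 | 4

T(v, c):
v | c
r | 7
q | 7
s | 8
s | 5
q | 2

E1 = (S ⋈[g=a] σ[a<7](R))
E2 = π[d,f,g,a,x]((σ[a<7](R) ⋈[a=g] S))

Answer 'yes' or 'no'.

E1 per-node cardinality:
  S → 3
  R → 6
  σ[a<7](R) → 6
  (S ⋈[g=a] σ[a<7](R)) → 2
E2 per-node cardinality:
  R → 6
  σ[a<7](R) → 6
  S → 3
  (σ[a<7](R) ⋈[a=g] S) → 2
  π[d,f,g,a,x]((σ[a<7](R) ⋈[a=g] S)) → 2

E1 and E2 produce the same multiset:
d | f | g | a | x
9 | 3 | 1 | 1 | q
9 | 9 | 6 | 6 | t

yes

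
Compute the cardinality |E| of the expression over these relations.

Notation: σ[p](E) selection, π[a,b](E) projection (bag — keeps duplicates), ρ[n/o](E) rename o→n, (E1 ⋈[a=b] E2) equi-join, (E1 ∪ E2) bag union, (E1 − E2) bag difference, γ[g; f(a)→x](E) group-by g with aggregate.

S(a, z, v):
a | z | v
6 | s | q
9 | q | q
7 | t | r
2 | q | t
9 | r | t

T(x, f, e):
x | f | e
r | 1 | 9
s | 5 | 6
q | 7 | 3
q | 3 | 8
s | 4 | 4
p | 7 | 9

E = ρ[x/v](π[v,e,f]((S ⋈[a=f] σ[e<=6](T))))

Subexpression sizes:
  S → 5
  T → 6
  σ[e<=6](T) → 3
  (S ⋈[a=f] σ[e<=6](T)) → 1
  π[v,e,f]((S ⋈[a=f] σ[e<=6](T))) → 1
  ρ[x/v](π[v,e,f]((S ⋈[a=f] σ[e<=6](T)))) → 1

|E| = 1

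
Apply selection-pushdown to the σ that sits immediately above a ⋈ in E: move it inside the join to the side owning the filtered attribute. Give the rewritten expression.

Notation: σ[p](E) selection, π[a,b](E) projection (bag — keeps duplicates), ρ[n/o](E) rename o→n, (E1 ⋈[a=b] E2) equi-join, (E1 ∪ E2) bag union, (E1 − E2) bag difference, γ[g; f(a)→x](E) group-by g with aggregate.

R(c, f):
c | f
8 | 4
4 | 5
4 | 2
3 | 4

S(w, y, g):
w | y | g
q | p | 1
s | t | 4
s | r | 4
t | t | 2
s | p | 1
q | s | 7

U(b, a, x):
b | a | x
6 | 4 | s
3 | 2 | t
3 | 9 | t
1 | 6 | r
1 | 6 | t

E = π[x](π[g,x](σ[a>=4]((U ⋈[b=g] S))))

σ filters on a, owned by the left side.
E' = π[x](π[g,x]((σ[a>=4](U) ⋈[b=g] S)))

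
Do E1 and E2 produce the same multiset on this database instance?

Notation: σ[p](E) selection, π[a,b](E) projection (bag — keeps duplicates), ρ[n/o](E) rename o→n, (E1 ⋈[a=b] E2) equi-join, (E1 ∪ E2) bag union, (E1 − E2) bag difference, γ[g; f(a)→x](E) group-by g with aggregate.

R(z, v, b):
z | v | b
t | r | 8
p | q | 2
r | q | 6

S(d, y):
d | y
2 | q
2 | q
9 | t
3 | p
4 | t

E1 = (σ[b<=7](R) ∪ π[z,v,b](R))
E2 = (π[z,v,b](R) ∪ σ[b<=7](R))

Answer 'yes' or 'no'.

E1 per-node cardinality:
  R → 3
  σ[b<=7](R) → 2
  R → 3
  π[z,v,b](R) → 3
  (σ[b<=7](R) ∪ π[z,v,b](R)) → 5
E2 per-node cardinality:
  R → 3
  π[z,v,b](R) → 3
  R → 3
  σ[b<=7](R) → 2
  (π[z,v,b](R) ∪ σ[b<=7](R)) → 5

E1 and E2 produce the same multiset:
z | v | b
p | q | 2
p | q | 2
r | q | 6
r | q | 6
t | r | 8

yes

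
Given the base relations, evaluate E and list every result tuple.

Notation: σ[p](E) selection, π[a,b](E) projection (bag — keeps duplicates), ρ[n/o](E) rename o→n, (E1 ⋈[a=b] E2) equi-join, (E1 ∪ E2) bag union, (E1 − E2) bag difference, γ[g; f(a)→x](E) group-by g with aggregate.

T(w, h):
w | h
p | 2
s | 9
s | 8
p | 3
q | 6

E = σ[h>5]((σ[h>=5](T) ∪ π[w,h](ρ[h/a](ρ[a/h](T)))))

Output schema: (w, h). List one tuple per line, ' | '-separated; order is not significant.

Per-node cardinality:
  T → 5
  σ[h>=5](T) → 3
  T → 5
  ρ[a/h](T) → 5
  ρ[h/a](ρ[a/h](T)) → 5
  π[w,h](ρ[h/a](ρ[a/h](T))) → 5
  (σ[h>=5](T) ∪ π[w,h](ρ[h/a](ρ[a/h](T)))) → 8
  σ[h>5]((σ[h>=5](T) ∪ π[w,h](ρ[h/a](ρ[a/h](T))))) → 6

== RESULT ==
w | h
q | 6
q | 6
s | 8
s | 8
s | 9
s | 9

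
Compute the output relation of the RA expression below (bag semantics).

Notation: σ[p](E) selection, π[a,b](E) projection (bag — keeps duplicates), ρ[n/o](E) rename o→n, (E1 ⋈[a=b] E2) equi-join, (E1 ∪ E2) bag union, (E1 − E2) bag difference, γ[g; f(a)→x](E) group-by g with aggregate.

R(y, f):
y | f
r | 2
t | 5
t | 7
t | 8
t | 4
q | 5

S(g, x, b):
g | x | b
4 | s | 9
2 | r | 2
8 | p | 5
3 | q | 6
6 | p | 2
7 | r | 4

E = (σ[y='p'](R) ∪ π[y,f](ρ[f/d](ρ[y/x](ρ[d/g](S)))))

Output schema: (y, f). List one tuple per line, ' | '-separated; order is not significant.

Stepwise |·|:
  R → 6
  σ[y='p'](R) → 0
  S → 6
  ρ[d/g](S) → 6
  ρ[y/x](ρ[d/g](S)) → 6
  ρ[f/d](ρ[y/x](ρ[d/g](S))) → 6
  π[y,f](ρ[f/d](ρ[y/x](ρ[d/g](S)))) → 6
  (σ[y='p'](R) ∪ π[y,f](ρ[f/d](ρ[y/x](ρ[d/g](S))))) → 6

== RESULT ==
y | f
p | 6
p | 8
q | 3
r | 2
r | 7
s | 4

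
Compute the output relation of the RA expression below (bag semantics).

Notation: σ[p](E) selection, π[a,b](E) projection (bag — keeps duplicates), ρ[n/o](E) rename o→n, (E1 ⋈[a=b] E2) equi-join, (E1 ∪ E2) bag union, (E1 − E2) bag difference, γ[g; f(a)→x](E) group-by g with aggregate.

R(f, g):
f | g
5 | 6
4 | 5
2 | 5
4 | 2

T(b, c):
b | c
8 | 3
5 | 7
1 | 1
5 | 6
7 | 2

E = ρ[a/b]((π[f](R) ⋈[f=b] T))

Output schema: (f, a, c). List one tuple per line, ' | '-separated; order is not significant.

Stepwise |·|:
  R → 4
  π[f](R) → 4
  T → 5
  (π[f](R) ⋈[f=b] T) → 2
  ρ[a/b]((π[f](R) ⋈[f=b] T)) → 2

== RESULT ==
f | a | c
5 | 5 | 6
5 | 5 | 7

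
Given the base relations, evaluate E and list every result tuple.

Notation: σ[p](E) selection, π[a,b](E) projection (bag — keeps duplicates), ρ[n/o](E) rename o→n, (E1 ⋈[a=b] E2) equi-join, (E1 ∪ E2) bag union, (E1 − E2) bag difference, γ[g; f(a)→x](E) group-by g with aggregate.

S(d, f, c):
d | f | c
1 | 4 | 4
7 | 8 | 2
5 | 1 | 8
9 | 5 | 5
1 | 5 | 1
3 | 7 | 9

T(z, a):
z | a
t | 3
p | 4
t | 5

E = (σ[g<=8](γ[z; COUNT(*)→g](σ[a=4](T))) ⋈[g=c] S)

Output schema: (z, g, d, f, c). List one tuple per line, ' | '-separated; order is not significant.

Subexpression sizes:
  T → 3
  σ[a=4](T) → 1
  γ[z; COUNT(*)→g](σ[a=4](T)) → 1
  σ[g<=8](γ[z; COUNT(*)→g](σ[a=4](T))) → 1
  S → 6
  (σ[g<=8](γ[z; COUNT(*)→g](σ[a=4](T))) ⋈[g=c] S) → 1

== RESULT ==
z | g | d | f | c
p | 1 | 1 | 5 | 1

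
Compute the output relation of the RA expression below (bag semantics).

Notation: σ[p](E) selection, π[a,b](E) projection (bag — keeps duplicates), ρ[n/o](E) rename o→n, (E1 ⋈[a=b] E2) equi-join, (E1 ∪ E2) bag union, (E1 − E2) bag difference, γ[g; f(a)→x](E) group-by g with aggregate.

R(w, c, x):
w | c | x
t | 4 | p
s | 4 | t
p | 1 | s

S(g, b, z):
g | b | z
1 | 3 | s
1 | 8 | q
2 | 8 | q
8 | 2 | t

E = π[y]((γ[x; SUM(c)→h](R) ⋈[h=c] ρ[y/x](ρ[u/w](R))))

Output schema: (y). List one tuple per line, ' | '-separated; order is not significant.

Row counts bottom-up:
  R → 3
  γ[x; SUM(c)→h](R) → 3
  R → 3
  ρ[u/w](R) → 3
  ρ[y/x](ρ[u/w](R)) → 3
  (γ[x; SUM(c)→h](R) ⋈[h=c] ρ[y/x](ρ[u/w](R))) → 5
  π[y]((γ[x; SUM(c)→h](R) ⋈[h=c] ρ[y/x](ρ[u/w](R)))) → 5

== RESULT ==
y
p
p
s
t
t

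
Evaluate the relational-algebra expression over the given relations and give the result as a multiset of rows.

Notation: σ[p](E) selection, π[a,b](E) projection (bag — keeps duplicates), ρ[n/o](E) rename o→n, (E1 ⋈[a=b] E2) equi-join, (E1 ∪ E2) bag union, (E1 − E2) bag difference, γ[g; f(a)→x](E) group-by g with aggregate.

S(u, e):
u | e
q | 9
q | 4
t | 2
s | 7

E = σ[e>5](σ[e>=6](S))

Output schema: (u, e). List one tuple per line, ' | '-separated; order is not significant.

Row counts bottom-up:
  S → 4
  σ[e>=6](S) → 2
  σ[e>5](σ[e>=6](S)) → 2

== RESULT ==
u | e
q | 9
s | 7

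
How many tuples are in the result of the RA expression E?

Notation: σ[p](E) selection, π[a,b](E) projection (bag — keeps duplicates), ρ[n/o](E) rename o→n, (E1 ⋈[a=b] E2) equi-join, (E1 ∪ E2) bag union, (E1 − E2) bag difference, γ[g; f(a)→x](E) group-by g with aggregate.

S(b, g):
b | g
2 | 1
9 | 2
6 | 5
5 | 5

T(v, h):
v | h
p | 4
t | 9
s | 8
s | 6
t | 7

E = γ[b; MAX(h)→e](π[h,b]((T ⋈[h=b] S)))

Row counts bottom-up:
  T → 5
  S → 4
  (T ⋈[h=b] S) → 2
  π[h,b]((T ⋈[h=b] S)) → 2
  γ[b; MAX(h)→e](π[h,b]((T ⋈[h=b] S))) → 2

|E| = 2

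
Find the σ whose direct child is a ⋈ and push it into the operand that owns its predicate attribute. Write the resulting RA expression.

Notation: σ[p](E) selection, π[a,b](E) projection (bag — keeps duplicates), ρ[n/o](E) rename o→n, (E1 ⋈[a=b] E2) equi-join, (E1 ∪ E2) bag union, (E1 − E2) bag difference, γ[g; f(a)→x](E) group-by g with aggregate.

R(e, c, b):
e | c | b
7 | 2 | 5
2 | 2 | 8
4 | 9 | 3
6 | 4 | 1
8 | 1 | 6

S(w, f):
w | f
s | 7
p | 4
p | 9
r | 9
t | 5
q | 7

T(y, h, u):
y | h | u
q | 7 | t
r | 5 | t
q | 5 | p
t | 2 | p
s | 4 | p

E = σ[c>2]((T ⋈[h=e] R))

σ filters on c, owned by the right side.
E' = (T ⋈[h=e] σ[c>2](R))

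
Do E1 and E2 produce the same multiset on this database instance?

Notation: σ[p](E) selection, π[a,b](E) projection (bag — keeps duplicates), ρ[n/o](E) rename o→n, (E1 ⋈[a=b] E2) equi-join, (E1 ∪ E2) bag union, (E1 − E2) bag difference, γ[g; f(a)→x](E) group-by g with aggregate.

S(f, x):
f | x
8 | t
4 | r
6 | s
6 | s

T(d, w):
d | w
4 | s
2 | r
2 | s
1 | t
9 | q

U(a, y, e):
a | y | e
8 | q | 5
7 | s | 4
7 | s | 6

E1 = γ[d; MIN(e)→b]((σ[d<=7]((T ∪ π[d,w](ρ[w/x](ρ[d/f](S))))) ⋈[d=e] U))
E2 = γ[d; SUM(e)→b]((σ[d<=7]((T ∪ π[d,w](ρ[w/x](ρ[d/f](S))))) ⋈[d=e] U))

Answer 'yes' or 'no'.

E1 per-node cardinality:
  T → 5
  S → 4
  ρ[d/f](S) → 4
  ρ[w/x](ρ[d/f](S)) → 4
  π[d,w](ρ[w/x](ρ[d/f](S))) → 4
  (T ∪ π[d,w](ρ[w/x](ρ[d/f](S)))) → 9
  σ[d<=7]((T ∪ π[d,w](ρ[w/x](ρ[d/f](S))))) → 7
  U → 3
  (σ[d<=7]((T ∪ π[d,w](ρ[w/x](ρ[d/f](S))))) ⋈[d=e] U) → 4
  γ[d; MIN(e)→b]((σ[d<=7]((T ∪ π[d,w](ρ[w/x](ρ[d/f](S))))) ⋈[d=e] U)) → 2
E2 per-node cardinality:
  T → 5
  S → 4
  ρ[d/f](S) → 4
  ρ[w/x](ρ[d/f](S)) → 4
  π[d,w](ρ[w/x](ρ[d/f](S))) → 4
  (T ∪ π[d,w](ρ[w/x](ρ[d/f](S)))) → 9
  σ[d<=7]((T ∪ π[d,w](ρ[w/x](ρ[d/f](S))))) → 7
  U → 3
  (σ[d<=7]((T ∪ π[d,w](ρ[w/x](ρ[d/f](S))))) ⋈[d=e] U) → 4
  γ[d; SUM(e)→b]((σ[d<=7]((T ∪ π[d,w](ρ[w/x](ρ[d/f](S))))) ⋈[d=e] U)) → 2

E1 result:
d | b
4 | 4
6 | 6
E2 result:
d | b
4 | 8
6 | 12
Witness: (4, 4) appears 1× in E1 but 0× in E2.

no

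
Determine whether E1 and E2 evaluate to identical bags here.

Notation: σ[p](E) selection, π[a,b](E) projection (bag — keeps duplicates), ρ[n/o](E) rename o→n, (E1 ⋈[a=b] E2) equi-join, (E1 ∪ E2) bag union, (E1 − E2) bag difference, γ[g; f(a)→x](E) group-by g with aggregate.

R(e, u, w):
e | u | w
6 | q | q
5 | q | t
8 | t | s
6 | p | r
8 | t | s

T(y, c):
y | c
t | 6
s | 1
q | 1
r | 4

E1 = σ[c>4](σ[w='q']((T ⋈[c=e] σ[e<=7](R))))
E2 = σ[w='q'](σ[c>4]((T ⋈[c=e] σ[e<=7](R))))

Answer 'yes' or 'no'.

E1 subexpression sizes:
  T → 4
  R → 5
  σ[e<=7](R) → 3
  (T ⋈[c=e] σ[e<=7](R)) → 2
  σ[w='q']((T ⋈[c=e] σ[e<=7](R))) → 1
  σ[c>4](σ[w='q']((T ⋈[c=e] σ[e<=7](R)))) → 1
E2 subexpression sizes:
  T → 4
  R → 5
  σ[e<=7](R) → 3
  (T ⋈[c=e] σ[e<=7](R)) → 2
  σ[c>4]((T ⋈[c=e] σ[e<=7](R))) → 2
  σ[w='q'](σ[c>4]((T ⋈[c=e] σ[e<=7](R)))) → 1

E1 and E2 produce the same multiset:
y | c | e | u | w
t | 6 | 6 | q | q

yes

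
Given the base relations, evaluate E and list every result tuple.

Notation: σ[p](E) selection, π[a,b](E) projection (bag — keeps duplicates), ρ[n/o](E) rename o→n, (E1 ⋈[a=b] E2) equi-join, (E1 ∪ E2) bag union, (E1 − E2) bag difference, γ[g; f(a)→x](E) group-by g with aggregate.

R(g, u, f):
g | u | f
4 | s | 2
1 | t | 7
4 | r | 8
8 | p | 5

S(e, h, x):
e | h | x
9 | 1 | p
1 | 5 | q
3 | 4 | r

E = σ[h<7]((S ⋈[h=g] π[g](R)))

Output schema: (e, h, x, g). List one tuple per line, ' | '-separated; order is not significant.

Row counts bottom-up:
  S → 3
  R → 4
  π[g](R) → 4
  (S ⋈[h=g] π[g](R)) → 3
  σ[h<7]((S ⋈[h=g] π[g](R))) → 3

== RESULT ==
e | h | x | g
3 | 4 | r | 4
3 | 4 | r | 4
9 | 1 | p | 1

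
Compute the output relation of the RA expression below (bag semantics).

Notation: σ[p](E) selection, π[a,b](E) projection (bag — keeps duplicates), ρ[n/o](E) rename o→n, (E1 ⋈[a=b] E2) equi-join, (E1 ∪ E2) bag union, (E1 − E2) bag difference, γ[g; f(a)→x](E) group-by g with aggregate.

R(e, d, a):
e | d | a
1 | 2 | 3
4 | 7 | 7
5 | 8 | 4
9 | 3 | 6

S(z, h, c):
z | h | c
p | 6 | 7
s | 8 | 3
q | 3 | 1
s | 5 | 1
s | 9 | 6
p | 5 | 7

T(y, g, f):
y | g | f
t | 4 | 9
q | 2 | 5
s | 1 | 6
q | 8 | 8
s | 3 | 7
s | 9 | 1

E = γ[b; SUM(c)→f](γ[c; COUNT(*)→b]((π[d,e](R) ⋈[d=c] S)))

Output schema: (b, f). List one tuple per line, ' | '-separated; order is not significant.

Stepwise |·|:
  R → 4
  π[d,e](R) → 4
  S → 6
  (π[d,e](R) ⋈[d=c] S) → 3
  γ[c; COUNT(*)→b]((π[d,e](R) ⋈[d=c] S)) → 2
  γ[b; SUM(c)→f](γ[c; COUNT(*)→b]((π[d,e](R) ⋈[d=c] S))) → 2

== RESULT ==
b | f
1 | 3
2 | 7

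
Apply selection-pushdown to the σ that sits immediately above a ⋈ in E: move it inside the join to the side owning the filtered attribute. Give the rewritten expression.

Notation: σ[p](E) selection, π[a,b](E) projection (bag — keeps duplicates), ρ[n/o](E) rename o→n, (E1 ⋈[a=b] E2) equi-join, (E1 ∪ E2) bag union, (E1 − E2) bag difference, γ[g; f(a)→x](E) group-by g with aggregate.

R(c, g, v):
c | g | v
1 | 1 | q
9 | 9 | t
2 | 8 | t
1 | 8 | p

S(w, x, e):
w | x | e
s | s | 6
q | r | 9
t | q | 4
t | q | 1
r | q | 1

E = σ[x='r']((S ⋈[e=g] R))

σ filters on x, owned by the left side.
E' = (σ[x='r'](S) ⋈[e=g] R)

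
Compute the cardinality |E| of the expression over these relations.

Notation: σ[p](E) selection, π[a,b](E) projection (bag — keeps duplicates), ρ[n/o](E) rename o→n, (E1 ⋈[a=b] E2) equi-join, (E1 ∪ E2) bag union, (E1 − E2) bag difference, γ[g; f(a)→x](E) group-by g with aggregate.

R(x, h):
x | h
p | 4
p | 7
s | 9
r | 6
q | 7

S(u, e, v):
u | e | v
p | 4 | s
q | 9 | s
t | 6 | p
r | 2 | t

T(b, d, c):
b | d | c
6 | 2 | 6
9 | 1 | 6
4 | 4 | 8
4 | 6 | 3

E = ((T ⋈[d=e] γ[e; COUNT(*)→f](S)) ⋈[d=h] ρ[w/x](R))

Subexpression sizes:
  T → 4
  S → 4
  γ[e; COUNT(*)→f](S) → 4
  (T ⋈[d=e] γ[e; COUNT(*)→f](S)) → 3
  R → 5
  ρ[w/x](R) → 5
  ((T ⋈[d=e] γ[e; COUNT(*)→f](S)) ⋈[d=h] ρ[w/x](R)) → 2

|E| = 2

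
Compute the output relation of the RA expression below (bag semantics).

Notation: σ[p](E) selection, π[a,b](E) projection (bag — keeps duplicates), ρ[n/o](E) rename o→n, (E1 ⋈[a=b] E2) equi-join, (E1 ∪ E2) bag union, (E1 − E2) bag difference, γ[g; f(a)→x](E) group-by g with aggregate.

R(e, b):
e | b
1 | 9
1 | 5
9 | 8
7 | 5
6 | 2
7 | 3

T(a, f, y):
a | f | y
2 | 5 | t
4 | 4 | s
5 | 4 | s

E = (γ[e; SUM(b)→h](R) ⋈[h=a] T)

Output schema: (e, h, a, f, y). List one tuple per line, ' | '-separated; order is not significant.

Subexpression sizes:
  R → 6
  γ[e; SUM(b)→h](R) → 4
  T → 3
  (γ[e; SUM(b)→h](R) ⋈[h=a] T) → 1

== RESULT ==
e | h | a | f | y
6 | 2 | 2 | 5 | t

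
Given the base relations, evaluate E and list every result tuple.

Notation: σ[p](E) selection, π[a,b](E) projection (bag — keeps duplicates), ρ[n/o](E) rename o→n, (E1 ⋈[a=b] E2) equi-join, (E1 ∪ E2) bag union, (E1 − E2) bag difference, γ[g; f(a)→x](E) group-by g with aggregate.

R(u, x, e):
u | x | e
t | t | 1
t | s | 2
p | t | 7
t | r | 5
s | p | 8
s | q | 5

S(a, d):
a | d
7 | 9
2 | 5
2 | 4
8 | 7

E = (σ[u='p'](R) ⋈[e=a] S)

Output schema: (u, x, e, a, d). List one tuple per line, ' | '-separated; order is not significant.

Row counts bottom-up:
  R → 6
  σ[u='p'](R) → 1
  S → 4
  (σ[u='p'](R) ⋈[e=a] S) → 1

== RESULT ==
u | x | e | a | d
p | t | 7 | 7 | 9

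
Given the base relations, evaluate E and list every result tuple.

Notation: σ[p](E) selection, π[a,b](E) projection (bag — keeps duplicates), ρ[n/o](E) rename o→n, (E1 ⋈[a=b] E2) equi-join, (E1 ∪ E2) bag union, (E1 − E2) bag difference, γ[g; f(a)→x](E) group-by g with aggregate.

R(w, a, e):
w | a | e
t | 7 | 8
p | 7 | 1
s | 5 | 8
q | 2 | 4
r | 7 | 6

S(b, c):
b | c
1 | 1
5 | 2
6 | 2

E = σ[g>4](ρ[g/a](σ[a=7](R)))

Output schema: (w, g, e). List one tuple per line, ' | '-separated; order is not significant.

Stepwise |·|:
  R → 5
  σ[a=7](R) → 3
  ρ[g/a](σ[a=7](R)) → 3
  σ[g>4](ρ[g/a](σ[a=7](R))) → 3

== RESULT ==
w | g | e
p | 7 | 1
r | 7 | 6
t | 7 | 8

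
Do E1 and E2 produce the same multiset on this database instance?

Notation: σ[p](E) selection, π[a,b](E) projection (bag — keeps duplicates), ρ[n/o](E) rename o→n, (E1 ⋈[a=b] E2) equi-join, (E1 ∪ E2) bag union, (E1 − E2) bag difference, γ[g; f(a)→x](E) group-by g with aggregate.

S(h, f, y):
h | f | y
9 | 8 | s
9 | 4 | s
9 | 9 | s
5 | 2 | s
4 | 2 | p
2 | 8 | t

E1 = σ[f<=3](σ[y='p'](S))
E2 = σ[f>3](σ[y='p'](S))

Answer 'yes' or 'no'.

E1 row counts bottom-up:
  S → 6
  σ[y='p'](S) → 1
  σ[f<=3](σ[y='p'](S)) → 1
E2 row counts bottom-up:
  S → 6
  σ[y='p'](S) → 1
  σ[f>3](σ[y='p'](S)) → 0

E1 result:
h | f | y
4 | 2 | p
E2 result:
h | f | y
(0 rows)
Witness: (4, 2, 'p') appears 1× in E1 but 0× in E2.

no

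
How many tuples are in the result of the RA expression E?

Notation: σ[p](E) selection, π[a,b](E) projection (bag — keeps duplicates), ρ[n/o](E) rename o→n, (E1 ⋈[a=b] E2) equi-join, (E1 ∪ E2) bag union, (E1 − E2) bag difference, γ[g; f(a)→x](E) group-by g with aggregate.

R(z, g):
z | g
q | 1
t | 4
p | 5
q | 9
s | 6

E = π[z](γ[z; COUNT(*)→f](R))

Subexpression sizes:
  R → 5
  γ[z; COUNT(*)→f](R) → 4
  π[z](γ[z; COUNT(*)→f](R)) → 4

|E| = 4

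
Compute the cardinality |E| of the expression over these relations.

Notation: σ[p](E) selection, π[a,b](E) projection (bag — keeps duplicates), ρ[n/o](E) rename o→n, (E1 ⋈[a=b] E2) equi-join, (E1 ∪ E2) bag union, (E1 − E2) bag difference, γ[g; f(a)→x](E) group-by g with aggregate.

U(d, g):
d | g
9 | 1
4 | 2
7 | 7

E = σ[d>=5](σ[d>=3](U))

Per-node cardinality:
  U → 3
  σ[d>=3](U) → 3
  σ[d>=5](σ[d>=3](U)) → 2

|E| = 2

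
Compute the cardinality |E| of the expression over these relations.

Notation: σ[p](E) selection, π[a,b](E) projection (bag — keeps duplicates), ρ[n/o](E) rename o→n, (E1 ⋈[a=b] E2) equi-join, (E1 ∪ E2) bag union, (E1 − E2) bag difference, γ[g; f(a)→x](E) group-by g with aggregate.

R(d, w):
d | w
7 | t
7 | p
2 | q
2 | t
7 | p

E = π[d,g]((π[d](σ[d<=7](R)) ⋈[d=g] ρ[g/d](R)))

Row counts bottom-up:
  R → 5
  σ[d<=7](R) → 5
  π[d](σ[d<=7](R)) → 5
  R → 5
  ρ[g/d](R) → 5
  (π[d](σ[d<=7](R)) ⋈[d=g] ρ[g/d](R)) → 13
  π[d,g]((π[d](σ[d<=7](R)) ⋈[d=g] ρ[g/d](R))) → 13

|E| = 13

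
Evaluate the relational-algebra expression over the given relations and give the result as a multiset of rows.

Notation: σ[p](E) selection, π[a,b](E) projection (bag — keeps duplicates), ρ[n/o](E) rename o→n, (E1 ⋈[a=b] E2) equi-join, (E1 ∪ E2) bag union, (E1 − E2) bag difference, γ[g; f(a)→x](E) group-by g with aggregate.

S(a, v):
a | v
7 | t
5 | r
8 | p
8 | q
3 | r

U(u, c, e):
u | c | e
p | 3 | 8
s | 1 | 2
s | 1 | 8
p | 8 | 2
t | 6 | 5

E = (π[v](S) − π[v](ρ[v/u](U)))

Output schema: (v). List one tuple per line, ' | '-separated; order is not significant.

Per-node cardinality:
  S → 5
  π[v](S) → 5
  U → 5
  ρ[v/u](U) → 5
  π[v](ρ[v/u](U)) → 5
  (π[v](S) − π[v](ρ[v/u](U))) → 3

== RESULT ==
v
q
r
r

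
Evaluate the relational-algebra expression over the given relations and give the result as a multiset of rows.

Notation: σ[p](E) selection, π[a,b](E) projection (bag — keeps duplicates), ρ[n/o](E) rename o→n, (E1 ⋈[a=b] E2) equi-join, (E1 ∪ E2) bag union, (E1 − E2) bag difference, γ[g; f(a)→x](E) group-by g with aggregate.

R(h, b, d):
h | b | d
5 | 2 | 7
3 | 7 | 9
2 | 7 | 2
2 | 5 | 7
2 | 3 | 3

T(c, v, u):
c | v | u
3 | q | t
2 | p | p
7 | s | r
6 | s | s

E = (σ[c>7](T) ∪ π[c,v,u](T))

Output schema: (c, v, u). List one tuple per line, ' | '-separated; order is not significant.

Subexpression sizes:
  T → 4
  σ[c>7](T) → 0
  T → 4
  π[c,v,u](T) → 4
  (σ[c>7](T) ∪ π[c,v,u](T)) → 4

== RESULT ==
c | v | u
2 | p | p
3 | q | t
6 | s | s
7 | s | r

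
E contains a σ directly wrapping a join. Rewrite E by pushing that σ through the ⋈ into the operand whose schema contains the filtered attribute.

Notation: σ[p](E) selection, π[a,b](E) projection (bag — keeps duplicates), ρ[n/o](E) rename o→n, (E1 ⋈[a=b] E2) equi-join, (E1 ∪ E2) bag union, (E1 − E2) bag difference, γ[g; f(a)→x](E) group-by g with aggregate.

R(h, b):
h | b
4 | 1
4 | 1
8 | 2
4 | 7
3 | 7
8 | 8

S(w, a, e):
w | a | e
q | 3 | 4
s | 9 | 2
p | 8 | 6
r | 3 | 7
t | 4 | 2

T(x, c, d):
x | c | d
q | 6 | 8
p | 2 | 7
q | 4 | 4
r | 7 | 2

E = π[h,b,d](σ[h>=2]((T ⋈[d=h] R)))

σ filters on h, owned by the right side.
E' = π[h,b,d]((T ⋈[d=h] σ[h>=2](R)))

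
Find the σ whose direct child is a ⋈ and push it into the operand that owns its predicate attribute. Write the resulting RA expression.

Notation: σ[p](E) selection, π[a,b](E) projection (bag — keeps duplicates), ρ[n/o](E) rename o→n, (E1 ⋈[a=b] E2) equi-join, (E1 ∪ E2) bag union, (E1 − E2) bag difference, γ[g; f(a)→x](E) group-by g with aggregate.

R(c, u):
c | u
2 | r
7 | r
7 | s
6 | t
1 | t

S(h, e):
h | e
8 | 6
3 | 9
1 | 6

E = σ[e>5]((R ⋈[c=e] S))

σ filters on e, owned by the right side.
E' = (R ⋈[c=e] σ[e>5](S))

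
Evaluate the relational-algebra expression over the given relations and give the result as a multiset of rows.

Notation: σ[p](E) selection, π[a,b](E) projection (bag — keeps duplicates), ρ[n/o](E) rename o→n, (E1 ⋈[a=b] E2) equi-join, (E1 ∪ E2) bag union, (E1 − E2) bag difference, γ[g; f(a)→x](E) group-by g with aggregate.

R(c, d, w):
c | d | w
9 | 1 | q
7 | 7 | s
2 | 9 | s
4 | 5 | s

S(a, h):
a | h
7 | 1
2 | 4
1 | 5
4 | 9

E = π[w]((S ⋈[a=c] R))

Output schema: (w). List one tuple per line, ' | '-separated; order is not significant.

Per-node cardinality:
  S → 4
  R → 4
  (S ⋈[a=c] R) → 3
  π[w]((S ⋈[a=c] R)) → 3

== RESULT ==
w
s
s
s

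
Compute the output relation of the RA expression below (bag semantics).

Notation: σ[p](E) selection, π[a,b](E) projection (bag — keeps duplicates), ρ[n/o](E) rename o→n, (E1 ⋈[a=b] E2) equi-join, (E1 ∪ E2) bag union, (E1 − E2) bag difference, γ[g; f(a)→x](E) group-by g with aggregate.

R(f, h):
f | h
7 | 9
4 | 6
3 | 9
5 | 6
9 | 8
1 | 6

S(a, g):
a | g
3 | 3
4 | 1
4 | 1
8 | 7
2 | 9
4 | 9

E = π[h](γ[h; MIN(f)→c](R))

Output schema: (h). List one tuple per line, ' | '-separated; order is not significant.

Subexpression sizes:
  R → 6
  γ[h; MIN(f)→c](R) → 3
  π[h](γ[h; MIN(f)→c](R)) → 3

== RESULT ==
h
6
8
9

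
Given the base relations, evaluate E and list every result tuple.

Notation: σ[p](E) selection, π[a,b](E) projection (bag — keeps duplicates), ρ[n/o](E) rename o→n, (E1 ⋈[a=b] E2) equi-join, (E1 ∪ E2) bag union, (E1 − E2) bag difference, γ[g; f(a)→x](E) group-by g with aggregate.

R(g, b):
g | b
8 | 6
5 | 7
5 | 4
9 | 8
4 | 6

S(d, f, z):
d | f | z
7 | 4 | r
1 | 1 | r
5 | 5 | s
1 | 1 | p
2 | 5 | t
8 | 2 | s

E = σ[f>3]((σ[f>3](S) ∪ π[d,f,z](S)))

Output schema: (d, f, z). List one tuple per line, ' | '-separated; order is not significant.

Per-node cardinality:
  S → 6
  σ[f>3](S) → 3
  S → 6
  π[d,f,z](S) → 6
  (σ[f>3](S) ∪ π[d,f,z](S)) → 9
  σ[f>3]((σ[f>3](S) ∪ π[d,f,z](S))) → 6

== RESULT ==
d | f | z
2 | 5 | t
2 | 5 | t
5 | 5 | s
5 | 5 | s
7 | 4 | r
7 | 4 | r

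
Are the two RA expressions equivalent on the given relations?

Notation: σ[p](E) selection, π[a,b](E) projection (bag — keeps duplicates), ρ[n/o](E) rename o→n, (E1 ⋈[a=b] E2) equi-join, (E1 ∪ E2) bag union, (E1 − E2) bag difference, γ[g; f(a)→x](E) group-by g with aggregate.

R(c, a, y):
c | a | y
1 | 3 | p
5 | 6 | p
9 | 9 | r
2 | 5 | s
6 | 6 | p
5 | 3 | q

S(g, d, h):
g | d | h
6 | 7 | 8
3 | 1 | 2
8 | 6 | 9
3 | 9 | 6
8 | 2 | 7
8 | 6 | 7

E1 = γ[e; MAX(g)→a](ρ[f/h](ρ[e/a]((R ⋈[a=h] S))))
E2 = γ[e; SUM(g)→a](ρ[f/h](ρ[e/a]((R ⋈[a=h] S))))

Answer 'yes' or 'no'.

E1 row counts bottom-up:
  R → 6
  S → 6
  (R ⋈[a=h] S) → 3
  ρ[e/a]((R ⋈[a=h] S)) → 3
  ρ[f/h](ρ[e/a]((R ⋈[a=h] S))) → 3
  γ[e; MAX(g)→a](ρ[f/h](ρ[e/a]((R ⋈[a=h] S)))) → 2
E2 row counts bottom-up:
  R → 6
  S → 6
  (R ⋈[a=h] S) → 3
  ρ[e/a]((R ⋈[a=h] S)) → 3
  ρ[f/h](ρ[e/a]((R ⋈[a=h] S))) → 3
  γ[e; SUM(g)→a](ρ[f/h](ρ[e/a]((R ⋈[a=h] S)))) → 2

E1 result:
e | a
6 | 3
9 | 8
E2 result:
e | a
6 | 6
9 | 8
Witness: (6, 6) appears 0× in E1 but 1× in E2.

no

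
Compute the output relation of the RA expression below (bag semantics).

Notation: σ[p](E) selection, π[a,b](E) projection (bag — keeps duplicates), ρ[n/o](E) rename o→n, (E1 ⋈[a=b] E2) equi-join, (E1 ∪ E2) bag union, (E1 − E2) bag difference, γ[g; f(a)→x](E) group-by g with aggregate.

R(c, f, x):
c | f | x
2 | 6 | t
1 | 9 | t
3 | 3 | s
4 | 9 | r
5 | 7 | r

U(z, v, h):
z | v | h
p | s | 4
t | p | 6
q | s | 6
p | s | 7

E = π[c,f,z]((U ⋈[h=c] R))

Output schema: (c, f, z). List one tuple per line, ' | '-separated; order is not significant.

Per-node cardinality:
  U → 4
  R → 5
  (U ⋈[h=c] R) → 1
  π[c,f,z]((U ⋈[h=c] R)) → 1

== RESULT ==
c | f | z
4 | 9 | p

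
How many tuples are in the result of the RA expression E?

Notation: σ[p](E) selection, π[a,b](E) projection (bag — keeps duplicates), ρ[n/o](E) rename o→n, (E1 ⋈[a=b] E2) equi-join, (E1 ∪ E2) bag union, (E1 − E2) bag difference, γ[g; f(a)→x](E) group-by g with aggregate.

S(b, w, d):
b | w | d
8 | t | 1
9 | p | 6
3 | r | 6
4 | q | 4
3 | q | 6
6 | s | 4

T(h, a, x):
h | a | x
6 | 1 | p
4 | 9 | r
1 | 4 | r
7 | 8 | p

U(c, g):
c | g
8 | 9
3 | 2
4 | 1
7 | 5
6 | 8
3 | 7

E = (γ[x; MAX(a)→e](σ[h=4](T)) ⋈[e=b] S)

Subexpression sizes:
  T → 4
  σ[h=4](T) → 1
  γ[x; MAX(a)→e](σ[h=4](T)) → 1
  S → 6
  (γ[x; MAX(a)→e](σ[h=4](T)) ⋈[e=b] S) → 1

|E| = 1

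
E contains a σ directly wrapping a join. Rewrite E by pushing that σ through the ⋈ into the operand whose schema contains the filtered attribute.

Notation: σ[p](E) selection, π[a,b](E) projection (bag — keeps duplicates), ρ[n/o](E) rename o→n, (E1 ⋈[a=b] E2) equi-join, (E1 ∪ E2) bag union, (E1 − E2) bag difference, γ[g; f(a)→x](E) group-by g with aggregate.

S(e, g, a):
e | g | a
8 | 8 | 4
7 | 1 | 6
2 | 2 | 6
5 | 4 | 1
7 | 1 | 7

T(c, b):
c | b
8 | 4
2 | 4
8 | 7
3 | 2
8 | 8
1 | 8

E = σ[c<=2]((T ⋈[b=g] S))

σ filters on c, owned by the left side.
E' = (σ[c<=2](T) ⋈[b=g] S)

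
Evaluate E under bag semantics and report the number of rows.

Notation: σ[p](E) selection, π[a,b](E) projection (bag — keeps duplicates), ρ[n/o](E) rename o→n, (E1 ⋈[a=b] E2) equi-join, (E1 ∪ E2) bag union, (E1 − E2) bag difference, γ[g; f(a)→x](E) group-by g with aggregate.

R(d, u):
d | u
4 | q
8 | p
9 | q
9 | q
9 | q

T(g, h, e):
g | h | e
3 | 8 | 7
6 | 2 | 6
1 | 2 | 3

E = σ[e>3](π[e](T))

Per-node cardinality:
  T → 3
  π[e](T) → 3
  σ[e>3](π[e](T)) → 2

|E| = 2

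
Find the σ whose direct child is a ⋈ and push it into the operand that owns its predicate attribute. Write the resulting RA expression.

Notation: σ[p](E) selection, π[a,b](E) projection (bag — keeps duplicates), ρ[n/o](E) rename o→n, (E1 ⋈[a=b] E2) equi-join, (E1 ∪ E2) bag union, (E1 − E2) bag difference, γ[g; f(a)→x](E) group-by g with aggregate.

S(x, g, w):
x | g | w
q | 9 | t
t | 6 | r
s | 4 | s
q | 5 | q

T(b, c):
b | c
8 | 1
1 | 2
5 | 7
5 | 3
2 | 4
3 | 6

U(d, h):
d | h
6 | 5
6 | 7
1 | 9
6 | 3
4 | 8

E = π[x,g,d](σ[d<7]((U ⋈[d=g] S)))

σ filters on d, owned by the left side.
E' = π[x,g,d]((σ[d<7](U) ⋈[d=g] S))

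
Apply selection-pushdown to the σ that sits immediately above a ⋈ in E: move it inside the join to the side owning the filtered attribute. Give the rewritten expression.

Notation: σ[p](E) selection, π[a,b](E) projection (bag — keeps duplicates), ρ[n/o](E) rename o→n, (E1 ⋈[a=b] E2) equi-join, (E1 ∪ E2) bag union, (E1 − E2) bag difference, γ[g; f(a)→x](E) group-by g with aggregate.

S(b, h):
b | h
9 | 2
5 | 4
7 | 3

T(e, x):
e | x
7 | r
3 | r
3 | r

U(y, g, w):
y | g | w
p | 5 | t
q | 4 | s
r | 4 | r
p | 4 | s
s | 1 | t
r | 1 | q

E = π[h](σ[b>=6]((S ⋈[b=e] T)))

σ filters on b, owned by the left side.
E' = π[h]((σ[b>=6](S) ⋈[b=e] T))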